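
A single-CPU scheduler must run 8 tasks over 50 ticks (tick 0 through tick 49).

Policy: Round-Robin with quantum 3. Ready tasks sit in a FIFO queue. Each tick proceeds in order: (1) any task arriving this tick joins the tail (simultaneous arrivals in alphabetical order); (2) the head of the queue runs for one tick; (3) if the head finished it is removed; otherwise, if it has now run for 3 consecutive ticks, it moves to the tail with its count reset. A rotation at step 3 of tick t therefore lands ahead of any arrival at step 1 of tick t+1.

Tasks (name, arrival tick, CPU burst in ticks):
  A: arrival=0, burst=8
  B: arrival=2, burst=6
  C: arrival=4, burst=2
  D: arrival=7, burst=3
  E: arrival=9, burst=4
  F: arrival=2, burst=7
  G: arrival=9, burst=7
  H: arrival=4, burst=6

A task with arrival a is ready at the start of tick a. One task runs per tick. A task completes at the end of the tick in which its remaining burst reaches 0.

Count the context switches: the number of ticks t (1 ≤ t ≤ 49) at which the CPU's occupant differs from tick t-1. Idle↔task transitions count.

t=0: queue=[A] q_used=0 → run A
t=1: queue=[A] q_used=1 → run A
t=2: queue=[A,B,F] q_used=2 → run A
t=3: queue=[B,F,A] q_used=0 → run B
t=4: queue=[B,F,A,C,H] q_used=1 → run B
t=5: queue=[B,F,A,C,H] q_used=2 → run B
t=6: queue=[F,A,C,H,B] q_used=0 → run F
t=7: queue=[F,A,C,H,B,D] q_used=1 → run F
t=8: queue=[F,A,C,H,B,D] q_used=2 → run F
t=9: queue=[A,C,H,B,D,F,E,G] q_used=0 → run A
t=10: queue=[A,C,H,B,D,F,E,G] q_used=1 → run A
t=11: queue=[A,C,H,B,D,F,E,G] q_used=2 → run A
t=12: queue=[C,H,B,D,F,E,G,A] q_used=0 → run C
t=13: queue=[C,H,B,D,F,E,G,A] q_used=1 → run C
t=14: queue=[H,B,D,F,E,G,A] q_used=0 → run H
t=15: queue=[H,B,D,F,E,G,A] q_used=1 → run H
t=16: queue=[H,B,D,F,E,G,A] q_used=2 → run H
t=17: queue=[B,D,F,E,G,A,H] q_used=0 → run B
t=18: queue=[B,D,F,E,G,A,H] q_used=1 → run B
t=19: queue=[B,D,F,E,G,A,H] q_used=2 → run B
t=20: queue=[D,F,E,G,A,H] q_used=0 → run D
t=21: queue=[D,F,E,G,A,H] q_used=1 → run D
t=22: queue=[D,F,E,G,A,H] q_used=2 → run D
t=23: queue=[F,E,G,A,H] q_used=0 → run F
t=24: queue=[F,E,G,A,H] q_used=1 → run F
t=25: queue=[F,E,G,A,H] q_used=2 → run F
t=26: queue=[E,G,A,H,F] q_used=0 → run E
t=27: queue=[E,G,A,H,F] q_used=1 → run E
t=28: queue=[E,G,A,H,F] q_used=2 → run E
t=29: queue=[G,A,H,F,E] q_used=0 → run G
t=30: queue=[G,A,H,F,E] q_used=1 → run G
t=31: queue=[G,A,H,F,E] q_used=2 → run G
t=32: queue=[A,H,F,E,G] q_used=0 → run A
t=33: queue=[A,H,F,E,G] q_used=1 → run A
t=34: queue=[H,F,E,G] q_used=0 → run H
t=35: queue=[H,F,E,G] q_used=1 → run H
t=36: queue=[H,F,E,G] q_used=2 → run H
t=37: queue=[F,E,G] q_used=0 → run F
t=38: queue=[E,G] q_used=0 → run E
t=39: queue=[G] q_used=0 → run G
t=40: queue=[G] q_used=1 → run G
t=41: queue=[G] q_used=2 → run G
t=42: queue=[G] q_used=0 → run G
t=43: (idle)
t=44: (idle)
t=45: (idle)
t=46: (idle)
t=47: (idle)
t=48: (idle)
t=49: (idle)

context switches = 16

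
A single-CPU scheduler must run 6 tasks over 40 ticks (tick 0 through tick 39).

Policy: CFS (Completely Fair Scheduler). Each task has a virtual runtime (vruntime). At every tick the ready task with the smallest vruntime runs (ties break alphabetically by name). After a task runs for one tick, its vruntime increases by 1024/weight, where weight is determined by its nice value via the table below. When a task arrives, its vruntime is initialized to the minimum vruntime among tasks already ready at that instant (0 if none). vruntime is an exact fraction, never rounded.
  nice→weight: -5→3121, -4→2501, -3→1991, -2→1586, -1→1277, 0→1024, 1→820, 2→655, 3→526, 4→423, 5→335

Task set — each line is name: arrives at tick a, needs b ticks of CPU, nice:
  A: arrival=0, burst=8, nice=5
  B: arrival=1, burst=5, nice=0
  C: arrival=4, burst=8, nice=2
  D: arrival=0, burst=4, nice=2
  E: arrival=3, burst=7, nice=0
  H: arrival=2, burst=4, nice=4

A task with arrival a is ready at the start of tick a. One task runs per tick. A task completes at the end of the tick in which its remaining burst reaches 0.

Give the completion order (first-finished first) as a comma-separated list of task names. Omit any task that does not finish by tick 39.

t=0: vr[A=0 D=0] → run A
t=1: vr[A=1024/335 B=0 D=0] → run B
t=2: vr[A=1024/335 B=1 D=0 H=0] → run D
t=3: vr[A=1024/335 B=1 D=1024/655 E=0 H=0] → run E
t=4: vr[A=1024/335 B=1 C=0 D=1024/655 E=1 H=0] → run C
t=5: vr[A=1024/335 B=1 C=1024/655 D=1024/655 E=1 H=0] → run H
t=6: vr[A=1024/335 B=1 C=1024/655 D=1024/655 E=1 H=1024/423] → run B
t=7: vr[A=1024/335 B=2 C=1024/655 D=1024/655 E=1 H=1024/423] → run E
t=8: vr[A=1024/335 B=2 C=1024/655 D=1024/655 E=2 H=1024/423] → run C
t=9: vr[A=1024/335 B=2 C=2048/655 D=1024/655 E=2 H=1024/423] → run D
t=10: vr[A=1024/335 B=2 C=2048/655 D=2048/655 E=2 H=1024/423] → run B
t=11: vr[A=1024/335 B=3 C=2048/655 D=2048/655 E=2 H=1024/423] → run E
t=12: vr[A=1024/335 B=3 C=2048/655 D=2048/655 E=3 H=1024/423] → run H
t=13: vr[A=1024/335 B=3 C=2048/655 D=2048/655 E=3 H=2048/423] → run B
t=14: vr[A=1024/335 B=4 C=2048/655 D=2048/655 E=3 H=2048/423] → run E
t=15: vr[A=1024/335 B=4 C=2048/655 D=2048/655 E=4 H=2048/423] → run A
t=16: vr[A=2048/335 B=4 C=2048/655 D=2048/655 E=4 H=2048/423] → run C
t=17: vr[A=2048/335 B=4 C=3072/655 D=2048/655 E=4 H=2048/423] → run D
t=18: vr[A=2048/335 B=4 C=3072/655 D=3072/655 E=4 H=2048/423] → run B
t=19: vr[A=2048/335 C=3072/655 D=3072/655 E=4 H=2048/423] → run E
t=20: vr[A=2048/335 C=3072/655 D=3072/655 E=5 H=2048/423] → run C
t=21: vr[A=2048/335 C=4096/655 D=3072/655 E=5 H=2048/423] → run D
t=22: vr[A=2048/335 C=4096/655 E=5 H=2048/423] → run H
t=23: vr[A=2048/335 C=4096/655 E=5 H=1024/141] → run E
t=24: vr[A=2048/335 C=4096/655 E=6 H=1024/141] → run E
t=25: vr[A=2048/335 C=4096/655 H=1024/141] → run A
t=26: vr[A=3072/335 C=4096/655 H=1024/141] → run C
t=27: vr[A=3072/335 C=1024/131 H=1024/141] → run H
t=28: vr[A=3072/335 C=1024/131] → run C
t=29: vr[A=3072/335 C=6144/655] → run A
t=30: vr[A=4096/335 C=6144/655] → run C
t=31: vr[A=4096/335 C=7168/655] → run C
t=32: vr[A=4096/335] → run A
t=33: vr[A=1024/67] → run A
t=34: vr[A=6144/335] → run A
t=35: vr[A=7168/335] → run A
t=36: (idle)
t=37: (idle)
t=38: (idle)
t=39: (idle)

completion order = B, D, E, H, C, A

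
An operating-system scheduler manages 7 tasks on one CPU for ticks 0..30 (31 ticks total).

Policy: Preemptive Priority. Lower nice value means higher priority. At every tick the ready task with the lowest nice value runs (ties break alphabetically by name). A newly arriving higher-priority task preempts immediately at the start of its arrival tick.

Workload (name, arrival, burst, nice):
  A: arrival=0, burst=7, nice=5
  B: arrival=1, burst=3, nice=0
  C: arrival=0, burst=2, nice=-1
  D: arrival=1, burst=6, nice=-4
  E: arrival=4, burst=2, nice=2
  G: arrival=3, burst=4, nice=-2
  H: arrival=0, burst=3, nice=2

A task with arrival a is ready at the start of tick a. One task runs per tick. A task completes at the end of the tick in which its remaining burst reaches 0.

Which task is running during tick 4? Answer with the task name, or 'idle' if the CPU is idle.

running at tick 4 = D

t=0: ready={A,C,H} → run C
t=1: ready={A,B,C,D,H} → run D
t=2: ready={A,B,C,D,H} → run D
t=3: ready={A,B,C,D,G,H} → run D
t=4: ready={A,B,C,D,E,G,H} → run D
t=5: ready={A,B,C,D,E,G,H} → run D
t=6: ready={A,B,C,D,E,G,H} → run D
t=7: ready={A,B,C,E,G,H} → run G
t=8: ready={A,B,C,E,G,H} → run G
t=9: ready={A,B,C,E,G,H} → run G
t=10: ready={A,B,C,E,G,H} → run G
t=11: ready={A,B,C,E,H} → run C
t=12: ready={A,B,E,H} → run B
t=13: ready={A,B,E,H} → run B
t=14: ready={A,B,E,H} → run B
t=15: ready={A,E,H} → run E
t=16: ready={A,E,H} → run E
t=17: ready={A,H} → run H
t=18: ready={A,H} → run H
t=19: ready={A,H} → run H
t=20: ready={A} → run A
t=21: ready={A} → run A
t=22: ready={A} → run A
t=23: ready={A} → run A
t=24: ready={A} → run A
t=25: ready={A} → run A
t=26: ready={A} → run A
t=27: (idle)
t=28: (idle)
t=29: (idle)
t=30: (idle)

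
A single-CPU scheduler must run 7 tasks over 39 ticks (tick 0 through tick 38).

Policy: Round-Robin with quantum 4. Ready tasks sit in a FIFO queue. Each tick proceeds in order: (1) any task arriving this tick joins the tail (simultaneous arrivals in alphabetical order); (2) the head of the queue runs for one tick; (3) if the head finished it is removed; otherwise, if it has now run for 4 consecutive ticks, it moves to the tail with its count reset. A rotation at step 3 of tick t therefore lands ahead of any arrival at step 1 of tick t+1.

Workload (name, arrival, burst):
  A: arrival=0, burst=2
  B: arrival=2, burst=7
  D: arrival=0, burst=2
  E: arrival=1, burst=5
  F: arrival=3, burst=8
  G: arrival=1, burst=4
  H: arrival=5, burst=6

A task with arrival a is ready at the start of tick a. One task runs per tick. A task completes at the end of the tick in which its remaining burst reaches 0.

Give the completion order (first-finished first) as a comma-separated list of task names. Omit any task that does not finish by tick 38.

completion order = A, D, G, E, B, F, H

t=0: queue=[A,D] q_used=0 → run A
t=1: queue=[A,D,E,G] q_used=1 → run A
t=2: queue=[D,E,G,B] q_used=0 → run D
t=3: queue=[D,E,G,B,F] q_used=1 → run D
t=4: queue=[E,G,B,F] q_used=0 → run E
t=5: queue=[E,G,B,F,H] q_used=1 → run E
t=6: queue=[E,G,B,F,H] q_used=2 → run E
t=7: queue=[E,G,B,F,H] q_used=3 → run E
t=8: queue=[G,B,F,H,E] q_used=0 → run G
t=9: queue=[G,B,F,H,E] q_used=1 → run G
t=10: queue=[G,B,F,H,E] q_used=2 → run G
t=11: queue=[G,B,F,H,E] q_used=3 → run G
t=12: queue=[B,F,H,E] q_used=0 → run B
t=13: queue=[B,F,H,E] q_used=1 → run B
t=14: queue=[B,F,H,E] q_used=2 → run B
t=15: queue=[B,F,H,E] q_used=3 → run B
t=16: queue=[F,H,E,B] q_used=0 → run F
t=17: queue=[F,H,E,B] q_used=1 → run F
t=18: queue=[F,H,E,B] q_used=2 → run F
t=19: queue=[F,H,E,B] q_used=3 → run F
t=20: queue=[H,E,B,F] q_used=0 → run H
t=21: queue=[H,E,B,F] q_used=1 → run H
t=22: queue=[H,E,B,F] q_used=2 → run H
t=23: queue=[H,E,B,F] q_used=3 → run H
t=24: queue=[E,B,F,H] q_used=0 → run E
t=25: queue=[B,F,H] q_used=0 → run B
t=26: queue=[B,F,H] q_used=1 → run B
t=27: queue=[B,F,H] q_used=2 → run B
t=28: queue=[F,H] q_used=0 → run F
t=29: queue=[F,H] q_used=1 → run F
t=30: queue=[F,H] q_used=2 → run F
t=31: queue=[F,H] q_used=3 → run F
t=32: queue=[H] q_used=0 → run H
t=33: queue=[H] q_used=1 → run H
t=34: (idle)
t=35: (idle)
t=36: (idle)
t=37: (idle)
t=38: (idle)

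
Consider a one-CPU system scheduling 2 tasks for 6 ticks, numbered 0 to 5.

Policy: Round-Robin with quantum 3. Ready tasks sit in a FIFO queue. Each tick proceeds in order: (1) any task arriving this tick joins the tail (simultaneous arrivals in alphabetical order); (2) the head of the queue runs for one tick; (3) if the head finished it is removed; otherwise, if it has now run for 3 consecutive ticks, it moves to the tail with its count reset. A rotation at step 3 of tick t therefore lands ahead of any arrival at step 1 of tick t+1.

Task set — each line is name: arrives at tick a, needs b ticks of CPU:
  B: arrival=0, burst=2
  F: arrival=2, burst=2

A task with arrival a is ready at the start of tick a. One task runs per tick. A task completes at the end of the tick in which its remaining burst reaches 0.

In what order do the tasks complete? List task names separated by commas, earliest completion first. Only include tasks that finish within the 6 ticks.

completion order = B, F

t=0: queue=[B] q_used=0 → run B
t=1: queue=[B] q_used=1 → run B
t=2: queue=[F] q_used=0 → run F
t=3: queue=[F] q_used=1 → run F
t=4: (idle)
t=5: (idle)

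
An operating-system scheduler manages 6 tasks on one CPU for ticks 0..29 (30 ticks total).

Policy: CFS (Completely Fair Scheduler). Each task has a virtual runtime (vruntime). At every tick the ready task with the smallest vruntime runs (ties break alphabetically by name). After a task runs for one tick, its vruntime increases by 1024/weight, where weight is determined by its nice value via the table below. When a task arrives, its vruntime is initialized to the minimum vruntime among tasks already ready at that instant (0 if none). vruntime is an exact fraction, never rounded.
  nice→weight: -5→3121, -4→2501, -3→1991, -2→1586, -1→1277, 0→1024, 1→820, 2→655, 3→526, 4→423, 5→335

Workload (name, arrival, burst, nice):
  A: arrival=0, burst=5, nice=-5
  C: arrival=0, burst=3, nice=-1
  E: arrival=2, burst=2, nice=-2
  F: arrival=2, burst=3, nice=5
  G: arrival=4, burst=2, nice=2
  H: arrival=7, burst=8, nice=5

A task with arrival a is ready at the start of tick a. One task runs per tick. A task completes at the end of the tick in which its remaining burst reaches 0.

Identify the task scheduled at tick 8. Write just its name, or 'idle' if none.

t=0: vr[A=0 C=0] → run A
t=1: vr[A=1024/3121 C=0] → run C
t=2: vr[A=1024/3121 C=1024/1277 E=1024/3121 F=1024/3121] → run A
t=3: vr[A=2048/3121 C=1024/1277 E=1024/3121 F=1024/3121] → run E
t=4: vr[A=2048/3121 C=1024/1277 E=2409984/2474953 F=1024/3121 G=1024/3121] → run F
t=5: vr[A=2048/3121 C=1024/1277 E=2409984/2474953 F=3538944/1045535 G=1024/3121] → run G
t=6: vr[A=2048/3121 C=1024/1277 E=2409984/2474953 F=3538944/1045535 G=3866624/2044255] → run A
t=7: vr[A=3072/3121 C=1024/1277 E=2409984/2474953 F=3538944/1045535 G=3866624/2044255 H=1024/1277] → run C
t=8: vr[A=3072/3121 C=2048/1277 E=2409984/2474953 F=3538944/1045535 G=3866624/2044255 H=1024/1277] → run H
t=9: vr[A=3072/3121 C=2048/1277 E=2409984/2474953 F=3538944/1045535 G=3866624/2044255 H=1650688/427795] → run E
t=10: vr[A=3072/3121 C=2048/1277 F=3538944/1045535 G=3866624/2044255 H=1650688/427795] → run A
t=11: vr[A=4096/3121 C=2048/1277 F=3538944/1045535 G=3866624/2044255 H=1650688/427795] → run A
t=12: vr[C=2048/1277 F=3538944/1045535 G=3866624/2044255 H=1650688/427795] → run C
t=13: vr[F=3538944/1045535 G=3866624/2044255 H=1650688/427795] → run G
t=14: vr[F=3538944/1045535 H=1650688/427795] → run F
t=15: vr[F=6734848/1045535 H=1650688/427795] → run H
t=16: vr[F=6734848/1045535 H=2958336/427795] → run F
t=17: vr[H=2958336/427795] → run H
t=18: vr[H=4265984/427795] → run H
t=19: vr[H=5573632/427795] → run H
t=20: vr[H=1376256/85559] → run H
t=21: vr[H=8188928/427795] → run H
t=22: vr[H=9496576/427795] → run H
t=23: (idle)
t=24: (idle)
t=25: (idle)
t=26: (idle)
t=27: (idle)
t=28: (idle)
t=29: (idle)

running at tick 8 = H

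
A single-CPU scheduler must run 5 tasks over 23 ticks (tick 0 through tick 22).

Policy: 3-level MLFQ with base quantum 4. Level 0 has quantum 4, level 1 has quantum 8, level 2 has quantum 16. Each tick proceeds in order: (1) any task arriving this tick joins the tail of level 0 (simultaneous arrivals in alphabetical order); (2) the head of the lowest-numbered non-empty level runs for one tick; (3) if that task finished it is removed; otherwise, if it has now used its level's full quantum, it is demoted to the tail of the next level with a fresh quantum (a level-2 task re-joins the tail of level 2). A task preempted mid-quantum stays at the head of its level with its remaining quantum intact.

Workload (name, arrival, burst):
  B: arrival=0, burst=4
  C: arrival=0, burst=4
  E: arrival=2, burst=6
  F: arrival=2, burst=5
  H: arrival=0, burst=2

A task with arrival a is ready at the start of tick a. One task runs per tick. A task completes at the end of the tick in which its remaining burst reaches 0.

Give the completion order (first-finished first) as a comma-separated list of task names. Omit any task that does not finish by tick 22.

completion order = B, C, H, E, F

t=0: L0/L1/L2 = BCH/-/- → run B
t=1: L0/L1/L2 = BCH/-/- → run B
t=2: L0/L1/L2 = BCHEF/-/- → run B
t=3: L0/L1/L2 = BCHEF/-/- → run B
t=4: L0/L1/L2 = CHEF/-/- → run C
t=5: L0/L1/L2 = CHEF/-/- → run C
t=6: L0/L1/L2 = CHEF/-/- → run C
t=7: L0/L1/L2 = CHEF/-/- → run C
t=8: L0/L1/L2 = HEF/-/- → run H
t=9: L0/L1/L2 = HEF/-/- → run H
t=10: L0/L1/L2 = EF/-/- → run E
t=11: L0/L1/L2 = EF/-/- → run E
t=12: L0/L1/L2 = EF/-/- → run E
t=13: L0/L1/L2 = EF/-/- → run E
t=14: L0/L1/L2 = F/E/- → run F
t=15: L0/L1/L2 = F/E/- → run F
t=16: L0/L1/L2 = F/E/- → run F
t=17: L0/L1/L2 = F/E/- → run F
t=18: L0/L1/L2 = -/EF/- → run E
t=19: L0/L1/L2 = -/EF/- → run E
t=20: L0/L1/L2 = -/F/- → run F
t=21: (idle)
t=22: (idle)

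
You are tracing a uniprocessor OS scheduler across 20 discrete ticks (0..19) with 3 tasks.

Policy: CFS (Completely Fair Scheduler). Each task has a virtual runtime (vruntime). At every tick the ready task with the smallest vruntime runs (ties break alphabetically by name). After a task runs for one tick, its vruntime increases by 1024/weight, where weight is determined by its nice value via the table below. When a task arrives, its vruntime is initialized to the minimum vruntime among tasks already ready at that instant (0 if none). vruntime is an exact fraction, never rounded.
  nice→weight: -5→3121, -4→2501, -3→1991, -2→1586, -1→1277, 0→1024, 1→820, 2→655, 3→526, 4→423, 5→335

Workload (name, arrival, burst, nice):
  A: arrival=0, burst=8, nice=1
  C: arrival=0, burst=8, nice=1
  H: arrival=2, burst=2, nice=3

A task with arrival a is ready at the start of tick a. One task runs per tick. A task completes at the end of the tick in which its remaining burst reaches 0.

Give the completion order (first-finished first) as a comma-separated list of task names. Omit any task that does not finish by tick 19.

completion order = H, A, C

t=0: vr[A=0 C=0] → run A
t=1: vr[A=256/205 C=0] → run C
t=2: vr[A=256/205 C=256/205 H=256/205] → run A
t=3: vr[A=512/205 C=256/205 H=256/205] → run C
t=4: vr[A=512/205 C=512/205 H=256/205] → run H
t=5: vr[A=512/205 C=512/205 H=172288/53915] → run A
t=6: vr[A=768/205 C=512/205 H=172288/53915] → run C
t=7: vr[A=768/205 C=768/205 H=172288/53915] → run H
t=8: vr[A=768/205 C=768/205] → run A
t=9: vr[A=1024/205 C=768/205] → run C
t=10: vr[A=1024/205 C=1024/205] → run A
t=11: vr[A=256/41 C=1024/205] → run C
t=12: vr[A=256/41 C=256/41] → run A
t=13: vr[A=1536/205 C=256/41] → run C
t=14: vr[A=1536/205 C=1536/205] → run A
t=15: vr[A=1792/205 C=1536/205] → run C
t=16: vr[A=1792/205 C=1792/205] → run A
t=17: vr[C=1792/205] → run C
t=18: (idle)
t=19: (idle)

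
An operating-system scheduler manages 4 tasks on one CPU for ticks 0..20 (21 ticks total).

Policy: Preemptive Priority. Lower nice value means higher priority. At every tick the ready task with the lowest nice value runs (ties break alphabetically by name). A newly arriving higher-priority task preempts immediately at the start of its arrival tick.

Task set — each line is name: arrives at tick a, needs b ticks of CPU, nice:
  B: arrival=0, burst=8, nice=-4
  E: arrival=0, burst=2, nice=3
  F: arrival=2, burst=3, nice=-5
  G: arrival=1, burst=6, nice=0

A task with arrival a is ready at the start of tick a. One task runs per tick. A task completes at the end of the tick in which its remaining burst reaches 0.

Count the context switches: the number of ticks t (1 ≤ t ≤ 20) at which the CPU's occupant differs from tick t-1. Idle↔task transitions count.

t=0: ready={B,E} → run B
t=1: ready={B,E,G} → run B
t=2: ready={B,E,F,G} → run F
t=3: ready={B,E,F,G} → run F
t=4: ready={B,E,F,G} → run F
t=5: ready={B,E,G} → run B
t=6: ready={B,E,G} → run B
t=7: ready={B,E,G} → run B
t=8: ready={B,E,G} → run B
t=9: ready={B,E,G} → run B
t=10: ready={B,E,G} → run B
t=11: ready={E,G} → run G
t=12: ready={E,G} → run G
t=13: ready={E,G} → run G
t=14: ready={E,G} → run G
t=15: ready={E,G} → run G
t=16: ready={E,G} → run G
t=17: ready={E} → run E
t=18: ready={E} → run E
t=19: (idle)
t=20: (idle)

context switches = 5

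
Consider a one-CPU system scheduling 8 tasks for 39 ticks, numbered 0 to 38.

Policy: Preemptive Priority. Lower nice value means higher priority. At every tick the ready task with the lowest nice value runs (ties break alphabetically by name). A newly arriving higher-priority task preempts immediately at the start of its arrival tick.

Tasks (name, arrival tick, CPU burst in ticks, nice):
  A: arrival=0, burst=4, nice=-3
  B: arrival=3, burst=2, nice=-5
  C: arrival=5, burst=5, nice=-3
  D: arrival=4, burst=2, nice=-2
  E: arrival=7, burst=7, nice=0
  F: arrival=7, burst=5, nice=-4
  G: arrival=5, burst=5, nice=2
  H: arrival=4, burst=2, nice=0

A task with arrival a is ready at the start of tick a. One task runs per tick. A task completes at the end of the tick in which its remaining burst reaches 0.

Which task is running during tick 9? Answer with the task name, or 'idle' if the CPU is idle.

running at tick 9 = F

t=0: ready={A} → run A
t=1: ready={A} → run A
t=2: ready={A} → run A
t=3: ready={A,B} → run B
t=4: ready={A,B,D,H} → run B
t=5: ready={A,C,D,G,H} → run A
t=6: ready={C,D,G,H} → run C
t=7: ready={C,D,E,F,G,H} → run F
t=8: ready={C,D,E,F,G,H} → run F
t=9: ready={C,D,E,F,G,H} → run F
t=10: ready={C,D,E,F,G,H} → run F
t=11: ready={C,D,E,F,G,H} → run F
t=12: ready={C,D,E,G,H} → run C
t=13: ready={C,D,E,G,H} → run C
t=14: ready={C,D,E,G,H} → run C
t=15: ready={C,D,E,G,H} → run C
t=16: ready={D,E,G,H} → run D
t=17: ready={D,E,G,H} → run D
t=18: ready={E,G,H} → run E
t=19: ready={E,G,H} → run E
t=20: ready={E,G,H} → run E
t=21: ready={E,G,H} → run E
t=22: ready={E,G,H} → run E
t=23: ready={E,G,H} → run E
t=24: ready={E,G,H} → run E
t=25: ready={G,H} → run H
t=26: ready={G,H} → run H
t=27: ready={G} → run G
t=28: ready={G} → run G
t=29: ready={G} → run G
t=30: ready={G} → run G
t=31: ready={G} → run G
t=32: (idle)
t=33: (idle)
t=34: (idle)
t=35: (idle)
t=36: (idle)
t=37: (idle)
t=38: (idle)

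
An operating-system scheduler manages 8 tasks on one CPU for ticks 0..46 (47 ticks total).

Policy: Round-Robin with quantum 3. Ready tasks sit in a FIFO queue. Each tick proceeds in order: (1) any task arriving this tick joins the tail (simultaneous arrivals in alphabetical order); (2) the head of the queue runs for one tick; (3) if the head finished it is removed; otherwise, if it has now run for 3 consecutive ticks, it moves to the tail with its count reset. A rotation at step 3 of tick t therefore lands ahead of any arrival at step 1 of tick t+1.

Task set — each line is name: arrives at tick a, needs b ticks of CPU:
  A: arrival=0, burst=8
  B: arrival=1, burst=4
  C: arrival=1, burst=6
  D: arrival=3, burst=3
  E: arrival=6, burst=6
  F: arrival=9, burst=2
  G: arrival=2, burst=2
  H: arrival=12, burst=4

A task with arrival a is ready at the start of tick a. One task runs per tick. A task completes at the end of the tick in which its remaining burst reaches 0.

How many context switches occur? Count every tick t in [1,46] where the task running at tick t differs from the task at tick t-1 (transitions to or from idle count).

context switches = 14

t=0: queue=[A] q_used=0 → run A
t=1: queue=[A,B,C] q_used=1 → run A
t=2: queue=[A,B,C,G] q_used=2 → run A
t=3: queue=[B,C,G,A,D] q_used=0 → run B
t=4: queue=[B,C,G,A,D] q_used=1 → run B
t=5: queue=[B,C,G,A,D] q_used=2 → run B
t=6: queue=[C,G,A,D,B,E] q_used=0 → run C
t=7: queue=[C,G,A,D,B,E] q_used=1 → run C
t=8: queue=[C,G,A,D,B,E] q_used=2 → run C
t=9: queue=[G,A,D,B,E,C,F] q_used=0 → run G
t=10: queue=[G,A,D,B,E,C,F] q_used=1 → run G
t=11: queue=[A,D,B,E,C,F] q_used=0 → run A
t=12: queue=[A,D,B,E,C,F,H] q_used=1 → run A
t=13: queue=[A,D,B,E,C,F,H] q_used=2 → run A
t=14: queue=[D,B,E,C,F,H,A] q_used=0 → run D
t=15: queue=[D,B,E,C,F,H,A] q_used=1 → run D
t=16: queue=[D,B,E,C,F,H,A] q_used=2 → run D
t=17: queue=[B,E,C,F,H,A] q_used=0 → run B
t=18: queue=[E,C,F,H,A] q_used=0 → run E
t=19: queue=[E,C,F,H,A] q_used=1 → run E
t=20: queue=[E,C,F,H,A] q_used=2 → run E
t=21: queue=[C,F,H,A,E] q_used=0 → run C
t=22: queue=[C,F,H,A,E] q_used=1 → run C
t=23: queue=[C,F,H,A,E] q_used=2 → run C
t=24: queue=[F,H,A,E] q_used=0 → run F
t=25: queue=[F,H,A,E] q_used=1 → run F
t=26: queue=[H,A,E] q_used=0 → run H
t=27: queue=[H,A,E] q_used=1 → run H
t=28: queue=[H,A,E] q_used=2 → run H
t=29: queue=[A,E,H] q_used=0 → run A
t=30: queue=[A,E,H] q_used=1 → run A
t=31: queue=[E,H] q_used=0 → run E
t=32: queue=[E,H] q_used=1 → run E
t=33: queue=[E,H] q_used=2 → run E
t=34: queue=[H] q_used=0 → run H
t=35: (idle)
t=36: (idle)
t=37: (idle)
t=38: (idle)
t=39: (idle)
t=40: (idle)
t=41: (idle)
t=42: (idle)
t=43: (idle)
t=44: (idle)
t=45: (idle)
t=46: (idle)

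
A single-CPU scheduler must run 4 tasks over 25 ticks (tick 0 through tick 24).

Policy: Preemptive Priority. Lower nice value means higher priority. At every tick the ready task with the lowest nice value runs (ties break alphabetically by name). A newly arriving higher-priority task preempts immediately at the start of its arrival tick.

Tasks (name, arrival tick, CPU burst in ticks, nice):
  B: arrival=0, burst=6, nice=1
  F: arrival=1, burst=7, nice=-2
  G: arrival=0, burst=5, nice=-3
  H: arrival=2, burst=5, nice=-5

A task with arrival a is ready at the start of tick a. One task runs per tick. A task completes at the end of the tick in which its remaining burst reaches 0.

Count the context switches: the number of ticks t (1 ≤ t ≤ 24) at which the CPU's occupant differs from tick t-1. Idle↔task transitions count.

context switches = 5

t=0: ready={B,G} → run G
t=1: ready={B,F,G} → run G
t=2: ready={B,F,G,H} → run H
t=3: ready={B,F,G,H} → run H
t=4: ready={B,F,G,H} → run H
t=5: ready={B,F,G,H} → run H
t=6: ready={B,F,G,H} → run H
t=7: ready={B,F,G} → run G
t=8: ready={B,F,G} → run G
t=9: ready={B,F,G} → run G
t=10: ready={B,F} → run F
t=11: ready={B,F} → run F
t=12: ready={B,F} → run F
t=13: ready={B,F} → run F
t=14: ready={B,F} → run F
t=15: ready={B,F} → run F
t=16: ready={B,F} → run F
t=17: ready={B} → run B
t=18: ready={B} → run B
t=19: ready={B} → run B
t=20: ready={B} → run B
t=21: ready={B} → run B
t=22: ready={B} → run B
t=23: (idle)
t=24: (idle)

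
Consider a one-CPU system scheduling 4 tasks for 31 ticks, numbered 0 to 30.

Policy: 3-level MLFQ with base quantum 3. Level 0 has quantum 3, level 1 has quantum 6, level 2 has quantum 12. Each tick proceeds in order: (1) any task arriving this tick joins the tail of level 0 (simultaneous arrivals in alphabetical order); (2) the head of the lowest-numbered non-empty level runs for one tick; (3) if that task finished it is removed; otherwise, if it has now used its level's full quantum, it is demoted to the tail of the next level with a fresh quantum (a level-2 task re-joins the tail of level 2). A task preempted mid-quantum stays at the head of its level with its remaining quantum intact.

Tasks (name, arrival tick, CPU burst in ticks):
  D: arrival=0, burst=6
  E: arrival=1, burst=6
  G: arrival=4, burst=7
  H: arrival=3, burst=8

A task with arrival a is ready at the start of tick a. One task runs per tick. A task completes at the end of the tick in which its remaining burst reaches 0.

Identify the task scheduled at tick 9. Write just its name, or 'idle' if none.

running at tick 9 = G

t=0: L0/L1/L2 = D/-/- → run D
t=1: L0/L1/L2 = DE/-/- → run D
t=2: L0/L1/L2 = DE/-/- → run D
t=3: L0/L1/L2 = EH/D/- → run E
t=4: L0/L1/L2 = EHG/D/- → run E
t=5: L0/L1/L2 = EHG/D/- → run E
t=6: L0/L1/L2 = HG/DE/- → run H
t=7: L0/L1/L2 = HG/DE/- → run H
t=8: L0/L1/L2 = HG/DE/- → run H
t=9: L0/L1/L2 = G/DEH/- → run G
t=10: L0/L1/L2 = G/DEH/- → run G
t=11: L0/L1/L2 = G/DEH/- → run G
t=12: L0/L1/L2 = -/DEHG/- → run D
t=13: L0/L1/L2 = -/DEHG/- → run D
t=14: L0/L1/L2 = -/DEHG/- → run D
t=15: L0/L1/L2 = -/EHG/- → run E
t=16: L0/L1/L2 = -/EHG/- → run E
t=17: L0/L1/L2 = -/EHG/- → run E
t=18: L0/L1/L2 = -/HG/- → run H
t=19: L0/L1/L2 = -/HG/- → run H
t=20: L0/L1/L2 = -/HG/- → run H
t=21: L0/L1/L2 = -/HG/- → run H
t=22: L0/L1/L2 = -/HG/- → run H
t=23: L0/L1/L2 = -/G/- → run G
t=24: L0/L1/L2 = -/G/- → run G
t=25: L0/L1/L2 = -/G/- → run G
t=26: L0/L1/L2 = -/G/- → run G
t=27: (idle)
t=28: (idle)
t=29: (idle)
t=30: (idle)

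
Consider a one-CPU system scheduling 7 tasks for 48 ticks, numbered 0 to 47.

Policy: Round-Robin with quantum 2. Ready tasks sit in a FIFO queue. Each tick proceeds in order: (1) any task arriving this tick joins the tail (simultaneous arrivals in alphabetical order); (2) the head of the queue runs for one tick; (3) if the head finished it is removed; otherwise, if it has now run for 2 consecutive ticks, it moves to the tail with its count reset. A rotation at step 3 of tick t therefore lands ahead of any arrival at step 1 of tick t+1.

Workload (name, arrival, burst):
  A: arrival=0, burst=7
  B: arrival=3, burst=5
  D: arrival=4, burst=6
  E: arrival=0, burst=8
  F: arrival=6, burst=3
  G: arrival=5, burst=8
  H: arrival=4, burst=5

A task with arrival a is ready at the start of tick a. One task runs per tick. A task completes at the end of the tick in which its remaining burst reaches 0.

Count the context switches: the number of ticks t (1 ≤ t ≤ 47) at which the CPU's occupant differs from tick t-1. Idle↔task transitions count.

context switches = 22

t=0: queue=[A,E] q_used=0 → run A
t=1: queue=[A,E] q_used=1 → run A
t=2: queue=[E,A] q_used=0 → run E
t=3: queue=[E,A,B] q_used=1 → run E
t=4: queue=[A,B,E,D,H] q_used=0 → run A
t=5: queue=[A,B,E,D,H,G] q_used=1 → run A
t=6: queue=[B,E,D,H,G,A,F] q_used=0 → run B
t=7: queue=[B,E,D,H,G,A,F] q_used=1 → run B
t=8: queue=[E,D,H,G,A,F,B] q_used=0 → run E
t=9: queue=[E,D,H,G,A,F,B] q_used=1 → run E
t=10: queue=[D,H,G,A,F,B,E] q_used=0 → run D
t=11: queue=[D,H,G,A,F,B,E] q_used=1 → run D
t=12: queue=[H,G,A,F,B,E,D] q_used=0 → run H
t=13: queue=[H,G,A,F,B,E,D] q_used=1 → run H
t=14: queue=[G,A,F,B,E,D,H] q_used=0 → run G
t=15: queue=[G,A,F,B,E,D,H] q_used=1 → run G
t=16: queue=[A,F,B,E,D,H,G] q_used=0 → run A
t=17: queue=[A,F,B,E,D,H,G] q_used=1 → run A
t=18: queue=[F,B,E,D,H,G,A] q_used=0 → run F
t=19: queue=[F,B,E,D,H,G,A] q_used=1 → run F
t=20: queue=[B,E,D,H,G,A,F] q_used=0 → run B
t=21: queue=[B,E,D,H,G,A,F] q_used=1 → run B
t=22: queue=[E,D,H,G,A,F,B] q_used=0 → run E
t=23: queue=[E,D,H,G,A,F,B] q_used=1 → run E
t=24: queue=[D,H,G,A,F,B,E] q_used=0 → run D
t=25: queue=[D,H,G,A,F,B,E] q_used=1 → run D
t=26: queue=[H,G,A,F,B,E,D] q_used=0 → run H
t=27: queue=[H,G,A,F,B,E,D] q_used=1 → run H
t=28: queue=[G,A,F,B,E,D,H] q_used=0 → run G
t=29: queue=[G,A,F,B,E,D,H] q_used=1 → run G
t=30: queue=[A,F,B,E,D,H,G] q_used=0 → run A
t=31: queue=[F,B,E,D,H,G] q_used=0 → run F
t=32: queue=[B,E,D,H,G] q_used=0 → run B
t=33: queue=[E,D,H,G] q_used=0 → run E
t=34: queue=[E,D,H,G] q_used=1 → run E
t=35: queue=[D,H,G] q_used=0 → run D
t=36: queue=[D,H,G] q_used=1 → run D
t=37: queue=[H,G] q_used=0 → run H
t=38: queue=[G] q_used=0 → run G
t=39: queue=[G] q_used=1 → run G
t=40: queue=[G] q_used=0 → run G
t=41: queue=[G] q_used=1 → run G
t=42: (idle)
t=43: (idle)
t=44: (idle)
t=45: (idle)
t=46: (idle)
t=47: (idle)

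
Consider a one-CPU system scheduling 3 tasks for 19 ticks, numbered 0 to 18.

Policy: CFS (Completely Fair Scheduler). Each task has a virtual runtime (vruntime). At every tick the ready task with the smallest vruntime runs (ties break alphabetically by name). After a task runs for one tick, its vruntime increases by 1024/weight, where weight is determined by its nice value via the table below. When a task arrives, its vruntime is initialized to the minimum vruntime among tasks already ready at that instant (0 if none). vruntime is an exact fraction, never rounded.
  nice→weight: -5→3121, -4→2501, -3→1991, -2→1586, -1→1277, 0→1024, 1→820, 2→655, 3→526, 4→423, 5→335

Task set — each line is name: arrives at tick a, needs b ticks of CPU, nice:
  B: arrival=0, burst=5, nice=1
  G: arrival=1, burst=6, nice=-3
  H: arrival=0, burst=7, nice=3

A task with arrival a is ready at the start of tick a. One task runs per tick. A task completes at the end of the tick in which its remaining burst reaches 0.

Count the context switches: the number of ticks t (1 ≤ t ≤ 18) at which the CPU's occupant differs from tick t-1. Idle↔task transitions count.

context switches = 14

t=0: vr[B=0 H=0] → run B
t=1: vr[B=256/205 G=0 H=0] → run G
t=2: vr[B=256/205 G=1024/1991 H=0] → run H
t=3: vr[B=256/205 G=1024/1991 H=512/263] → run G
t=4: vr[B=256/205 G=2048/1991 H=512/263] → run G
t=5: vr[B=256/205 G=3072/1991 H=512/263] → run B
t=6: vr[B=512/205 G=3072/1991 H=512/263] → run G
t=7: vr[B=512/205 G=4096/1991 H=512/263] → run H
t=8: vr[B=512/205 G=4096/1991 H=1024/263] → run G
t=9: vr[B=512/205 G=5120/1991 H=1024/263] → run B
t=10: vr[B=768/205 G=5120/1991 H=1024/263] → run G
t=11: vr[B=768/205 H=1024/263] → run B
t=12: vr[B=1024/205 H=1024/263] → run H
t=13: vr[B=1024/205 H=1536/263] → run B
t=14: vr[H=1536/263] → run H
t=15: vr[H=2048/263] → run H
t=16: vr[H=2560/263] → run H
t=17: vr[H=3072/263] → run H
t=18: (idle)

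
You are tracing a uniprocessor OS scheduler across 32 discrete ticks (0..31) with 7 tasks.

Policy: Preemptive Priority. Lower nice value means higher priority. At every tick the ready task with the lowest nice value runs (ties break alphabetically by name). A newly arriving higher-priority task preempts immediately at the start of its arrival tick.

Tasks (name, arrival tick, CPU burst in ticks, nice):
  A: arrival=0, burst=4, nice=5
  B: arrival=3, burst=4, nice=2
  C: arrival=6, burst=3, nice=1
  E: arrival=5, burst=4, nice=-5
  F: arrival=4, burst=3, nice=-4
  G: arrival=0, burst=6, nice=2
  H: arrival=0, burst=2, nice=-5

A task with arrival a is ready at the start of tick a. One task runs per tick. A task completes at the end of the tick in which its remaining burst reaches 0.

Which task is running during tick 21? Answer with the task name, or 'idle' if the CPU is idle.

t=0: ready={A,G,H} → run H
t=1: ready={A,G,H} → run H
t=2: ready={A,G} → run G
t=3: ready={A,B,G} → run B
t=4: ready={A,B,F,G} → run F
t=5: ready={A,B,E,F,G} → run E
t=6: ready={A,B,C,E,F,G} → run E
t=7: ready={A,B,C,E,F,G} → run E
t=8: ready={A,B,C,E,F,G} → run E
t=9: ready={A,B,C,F,G} → run F
t=10: ready={A,B,C,F,G} → run F
t=11: ready={A,B,C,G} → run C
t=12: ready={A,B,C,G} → run C
t=13: ready={A,B,C,G} → run C
t=14: ready={A,B,G} → run B
t=15: ready={A,B,G} → run B
t=16: ready={A,B,G} → run B
t=17: ready={A,G} → run G
t=18: ready={A,G} → run G
t=19: ready={A,G} → run G
t=20: ready={A,G} → run G
t=21: ready={A,G} → run G
t=22: ready={A} → run A
t=23: ready={A} → run A
t=24: ready={A} → run A
t=25: ready={A} → run A
t=26: (idle)
t=27: (idle)
t=28: (idle)
t=29: (idle)
t=30: (idle)
t=31: (idle)

running at tick 21 = G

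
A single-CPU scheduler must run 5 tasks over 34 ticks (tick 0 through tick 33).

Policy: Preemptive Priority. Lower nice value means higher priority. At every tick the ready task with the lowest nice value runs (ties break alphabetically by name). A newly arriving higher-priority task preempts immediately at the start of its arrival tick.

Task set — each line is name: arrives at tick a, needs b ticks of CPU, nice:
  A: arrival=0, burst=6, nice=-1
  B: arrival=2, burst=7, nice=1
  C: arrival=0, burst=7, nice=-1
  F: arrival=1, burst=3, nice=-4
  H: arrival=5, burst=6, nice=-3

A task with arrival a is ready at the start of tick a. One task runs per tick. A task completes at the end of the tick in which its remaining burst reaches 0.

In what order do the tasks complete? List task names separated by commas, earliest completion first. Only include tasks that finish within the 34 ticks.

completion order = F, H, A, C, B

t=0: ready={A,C} → run A
t=1: ready={A,C,F} → run F
t=2: ready={A,B,C,F} → run F
t=3: ready={A,B,C,F} → run F
t=4: ready={A,B,C} → run A
t=5: ready={A,B,C,H} → run H
t=6: ready={A,B,C,H} → run H
t=7: ready={A,B,C,H} → run H
t=8: ready={A,B,C,H} → run H
t=9: ready={A,B,C,H} → run H
t=10: ready={A,B,C,H} → run H
t=11: ready={A,B,C} → run A
t=12: ready={A,B,C} → run A
t=13: ready={A,B,C} → run A
t=14: ready={A,B,C} → run A
t=15: ready={B,C} → run C
t=16: ready={B,C} → run C
t=17: ready={B,C} → run C
t=18: ready={B,C} → run C
t=19: ready={B,C} → run C
t=20: ready={B,C} → run C
t=21: ready={B,C} → run C
t=22: ready={B} → run B
t=23: ready={B} → run B
t=24: ready={B} → run B
t=25: ready={B} → run B
t=26: ready={B} → run B
t=27: ready={B} → run B
t=28: ready={B} → run B
t=29: (idle)
t=30: (idle)
t=31: (idle)
t=32: (idle)
t=33: (idle)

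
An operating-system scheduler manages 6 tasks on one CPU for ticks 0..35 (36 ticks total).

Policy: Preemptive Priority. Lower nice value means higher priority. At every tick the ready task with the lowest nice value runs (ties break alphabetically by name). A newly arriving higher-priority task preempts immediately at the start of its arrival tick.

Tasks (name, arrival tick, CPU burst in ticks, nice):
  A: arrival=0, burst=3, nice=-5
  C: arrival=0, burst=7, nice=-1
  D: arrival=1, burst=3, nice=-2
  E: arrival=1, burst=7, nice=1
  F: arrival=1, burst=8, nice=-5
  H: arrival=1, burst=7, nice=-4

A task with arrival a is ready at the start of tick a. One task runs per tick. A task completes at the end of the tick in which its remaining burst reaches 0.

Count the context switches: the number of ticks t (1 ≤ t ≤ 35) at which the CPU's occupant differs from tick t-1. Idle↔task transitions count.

context switches = 6

t=0: ready={A,C} → run A
t=1: ready={A,C,D,E,F,H} → run A
t=2: ready={A,C,D,E,F,H} → run A
t=3: ready={C,D,E,F,H} → run F
t=4: ready={C,D,E,F,H} → run F
t=5: ready={C,D,E,F,H} → run F
t=6: ready={C,D,E,F,H} → run F
t=7: ready={C,D,E,F,H} → run F
t=8: ready={C,D,E,F,H} → run F
t=9: ready={C,D,E,F,H} → run F
t=10: ready={C,D,E,F,H} → run F
t=11: ready={C,D,E,H} → run H
t=12: ready={C,D,E,H} → run H
t=13: ready={C,D,E,H} → run H
t=14: ready={C,D,E,H} → run H
t=15: ready={C,D,E,H} → run H
t=16: ready={C,D,E,H} → run H
t=17: ready={C,D,E,H} → run H
t=18: ready={C,D,E} → run D
t=19: ready={C,D,E} → run D
t=20: ready={C,D,E} → run D
t=21: ready={C,E} → run C
t=22: ready={C,E} → run C
t=23: ready={C,E} → run C
t=24: ready={C,E} → run C
t=25: ready={C,E} → run C
t=26: ready={C,E} → run C
t=27: ready={C,E} → run C
t=28: ready={E} → run E
t=29: ready={E} → run E
t=30: ready={E} → run E
t=31: ready={E} → run E
t=32: ready={E} → run E
t=33: ready={E} → run E
t=34: ready={E} → run E
t=35: (idle)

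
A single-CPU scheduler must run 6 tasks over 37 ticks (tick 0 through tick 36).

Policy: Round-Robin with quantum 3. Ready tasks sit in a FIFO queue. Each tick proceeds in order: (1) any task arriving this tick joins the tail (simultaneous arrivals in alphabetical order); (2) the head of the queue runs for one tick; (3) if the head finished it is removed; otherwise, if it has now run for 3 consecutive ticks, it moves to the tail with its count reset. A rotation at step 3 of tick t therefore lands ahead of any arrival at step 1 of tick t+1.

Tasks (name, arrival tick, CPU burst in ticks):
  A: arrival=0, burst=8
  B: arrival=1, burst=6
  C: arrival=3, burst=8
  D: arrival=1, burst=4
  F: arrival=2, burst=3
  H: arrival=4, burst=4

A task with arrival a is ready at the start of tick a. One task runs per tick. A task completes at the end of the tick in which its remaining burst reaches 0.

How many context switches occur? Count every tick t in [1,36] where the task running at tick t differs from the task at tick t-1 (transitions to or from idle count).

t=0: queue=[A] q_used=0 → run A
t=1: queue=[A,B,D] q_used=1 → run A
t=2: queue=[A,B,D,F] q_used=2 → run A
t=3: queue=[B,D,F,A,C] q_used=0 → run B
t=4: queue=[B,D,F,A,C,H] q_used=1 → run B
t=5: queue=[B,D,F,A,C,H] q_used=2 → run B
t=6: queue=[D,F,A,C,H,B] q_used=0 → run D
t=7: queue=[D,F,A,C,H,B] q_used=1 → run D
t=8: queue=[D,F,A,C,H,B] q_used=2 → run D
t=9: queue=[F,A,C,H,B,D] q_used=0 → run F
t=10: queue=[F,A,C,H,B,D] q_used=1 → run F
t=11: queue=[F,A,C,H,B,D] q_used=2 → run F
t=12: queue=[A,C,H,B,D] q_used=0 → run A
t=13: queue=[A,C,H,B,D] q_used=1 → run A
t=14: queue=[A,C,H,B,D] q_used=2 → run A
t=15: queue=[C,H,B,D,A] q_used=0 → run C
t=16: queue=[C,H,B,D,A] q_used=1 → run C
t=17: queue=[C,H,B,D,A] q_used=2 → run C
t=18: queue=[H,B,D,A,C] q_used=0 → run H
t=19: queue=[H,B,D,A,C] q_used=1 → run H
t=20: queue=[H,B,D,A,C] q_used=2 → run H
t=21: queue=[B,D,A,C,H] q_used=0 → run B
t=22: queue=[B,D,A,C,H] q_used=1 → run B
t=23: queue=[B,D,A,C,H] q_used=2 → run B
t=24: queue=[D,A,C,H] q_used=0 → run D
t=25: queue=[A,C,H] q_used=0 → run A
t=26: queue=[A,C,H] q_used=1 → run A
t=27: queue=[C,H] q_used=0 → run C
t=28: queue=[C,H] q_used=1 → run C
t=29: queue=[C,H] q_used=2 → run C
t=30: queue=[H,C] q_used=0 → run H
t=31: queue=[C] q_used=0 → run C
t=32: queue=[C] q_used=1 → run C
t=33: (idle)
t=34: (idle)
t=35: (idle)
t=36: (idle)

context switches = 13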